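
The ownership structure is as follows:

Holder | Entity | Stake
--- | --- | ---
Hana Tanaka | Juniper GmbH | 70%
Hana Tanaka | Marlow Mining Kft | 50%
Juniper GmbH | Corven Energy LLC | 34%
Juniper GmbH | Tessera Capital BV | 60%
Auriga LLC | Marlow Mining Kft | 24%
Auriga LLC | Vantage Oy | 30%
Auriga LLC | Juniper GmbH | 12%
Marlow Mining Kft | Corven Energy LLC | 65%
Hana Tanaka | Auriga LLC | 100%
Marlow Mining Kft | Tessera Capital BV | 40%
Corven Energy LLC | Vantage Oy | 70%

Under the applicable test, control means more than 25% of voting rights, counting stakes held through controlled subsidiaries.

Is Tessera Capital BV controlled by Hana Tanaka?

Yes

Hana holds 100% of Auriga, so Hana controls Auriga.
Auriga and Hana together hold 24% + 50% = 74% of Marlow, so Hana controls Marlow.
Hana and Auriga together hold 70% + 12% = 82% of Juniper, so Hana controls Juniper.
Juniper and Marlow together hold 60% + 40% = 100% of Tessera, so Hana controls Tessera.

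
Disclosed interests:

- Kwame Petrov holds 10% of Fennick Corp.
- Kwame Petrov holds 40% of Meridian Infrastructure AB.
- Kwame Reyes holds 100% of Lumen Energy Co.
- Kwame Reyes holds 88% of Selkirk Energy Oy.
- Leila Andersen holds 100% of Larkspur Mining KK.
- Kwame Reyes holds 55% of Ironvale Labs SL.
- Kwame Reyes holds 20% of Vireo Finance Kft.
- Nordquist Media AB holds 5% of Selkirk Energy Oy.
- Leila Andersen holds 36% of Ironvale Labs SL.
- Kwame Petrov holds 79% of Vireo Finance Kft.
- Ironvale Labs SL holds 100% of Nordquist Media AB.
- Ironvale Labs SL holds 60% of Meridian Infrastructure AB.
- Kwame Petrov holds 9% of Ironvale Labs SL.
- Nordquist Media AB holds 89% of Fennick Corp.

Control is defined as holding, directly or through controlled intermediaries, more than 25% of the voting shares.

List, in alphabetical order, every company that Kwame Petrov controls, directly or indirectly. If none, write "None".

Meridian Infrastructure AB, Vireo Finance Kft

Kwame Petrov holds 79% of Vireo, so Kwame Petrov controls Vireo.
Kwame Petrov holds 40% of Meridian, so Kwame Petrov controls Meridian.
No other company's threshold is met.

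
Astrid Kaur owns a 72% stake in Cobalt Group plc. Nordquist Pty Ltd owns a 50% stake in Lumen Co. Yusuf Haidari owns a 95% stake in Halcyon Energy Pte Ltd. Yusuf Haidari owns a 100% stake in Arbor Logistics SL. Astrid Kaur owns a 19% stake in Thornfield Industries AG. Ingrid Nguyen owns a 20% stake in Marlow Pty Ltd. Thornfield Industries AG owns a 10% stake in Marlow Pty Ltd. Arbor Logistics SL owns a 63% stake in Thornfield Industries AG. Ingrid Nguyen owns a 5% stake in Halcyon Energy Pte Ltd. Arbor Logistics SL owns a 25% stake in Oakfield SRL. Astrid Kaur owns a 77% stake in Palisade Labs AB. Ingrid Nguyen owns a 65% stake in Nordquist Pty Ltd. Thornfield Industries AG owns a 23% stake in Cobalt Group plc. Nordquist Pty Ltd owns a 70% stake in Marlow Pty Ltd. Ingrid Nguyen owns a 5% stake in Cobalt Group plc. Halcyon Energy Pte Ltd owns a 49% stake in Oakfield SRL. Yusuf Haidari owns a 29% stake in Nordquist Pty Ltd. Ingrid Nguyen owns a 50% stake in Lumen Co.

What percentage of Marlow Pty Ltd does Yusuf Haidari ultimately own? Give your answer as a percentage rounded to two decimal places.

26.60%

Yusuf reaches Marlow along 2 paths.
Via Nordquist: 29% × 70% = 20.3%.
Via Arbor → Thornfield: 100% × 63% × 10% = 6.3%.
Total: 20.3% + 6.3% = 26.6%.
Rounded: 26.60%.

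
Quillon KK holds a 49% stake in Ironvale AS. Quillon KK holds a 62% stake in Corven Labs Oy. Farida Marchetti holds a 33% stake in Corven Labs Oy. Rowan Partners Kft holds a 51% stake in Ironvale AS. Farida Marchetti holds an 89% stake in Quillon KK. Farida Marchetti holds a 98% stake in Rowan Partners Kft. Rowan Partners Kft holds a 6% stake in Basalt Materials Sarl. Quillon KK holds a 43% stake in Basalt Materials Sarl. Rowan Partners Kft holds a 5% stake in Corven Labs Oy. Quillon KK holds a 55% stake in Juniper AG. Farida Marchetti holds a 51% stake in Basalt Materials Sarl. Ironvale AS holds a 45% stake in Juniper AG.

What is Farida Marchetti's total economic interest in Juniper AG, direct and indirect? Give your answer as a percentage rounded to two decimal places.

Farida reaches Juniper along 3 paths.
Via Quillon: 89% × 55% = 48.95%.
Via Quillon → Ironvale: 89% × 49% × 45% = 19.6245%.
Via Rowan → Ironvale: 98% × 51% × 45% = 22.491%.
Total: 48.95% + 19.6245% + 22.491% = 91.0655%.
Rounded: 91.07%.

91.07%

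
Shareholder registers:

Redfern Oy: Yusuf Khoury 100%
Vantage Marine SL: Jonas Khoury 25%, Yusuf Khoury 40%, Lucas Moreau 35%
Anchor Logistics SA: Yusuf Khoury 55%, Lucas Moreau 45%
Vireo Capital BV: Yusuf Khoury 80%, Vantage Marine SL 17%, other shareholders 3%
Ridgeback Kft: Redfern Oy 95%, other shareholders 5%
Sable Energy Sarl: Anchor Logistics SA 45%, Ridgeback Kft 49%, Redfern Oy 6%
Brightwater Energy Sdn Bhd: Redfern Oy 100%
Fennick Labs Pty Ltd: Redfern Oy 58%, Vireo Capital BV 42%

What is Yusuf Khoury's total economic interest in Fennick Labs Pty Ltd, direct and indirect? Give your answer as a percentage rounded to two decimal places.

94.46%

Yusuf reaches Fennick along 3 paths.
Via Redfern: 100% × 58% = 58%.
Via Vireo: 80% × 42% = 33.6%.
Via Vantage → Vireo: 40% × 17% × 42% = 2.856%.
Total: 58% + 33.6% + 2.856% = 94.456%.
Rounded: 94.46%.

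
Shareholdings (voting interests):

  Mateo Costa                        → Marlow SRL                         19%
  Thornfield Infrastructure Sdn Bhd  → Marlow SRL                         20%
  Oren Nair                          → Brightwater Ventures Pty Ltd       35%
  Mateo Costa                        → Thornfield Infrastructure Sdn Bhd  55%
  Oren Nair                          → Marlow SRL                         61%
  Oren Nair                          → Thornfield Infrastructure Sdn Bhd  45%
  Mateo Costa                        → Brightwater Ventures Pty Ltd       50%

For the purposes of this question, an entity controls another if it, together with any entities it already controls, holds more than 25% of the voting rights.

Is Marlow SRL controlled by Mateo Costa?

Mateo holds 55% of Thornfield, so Mateo controls Thornfield.
Thornfield and Mateo together hold 20% + 19% = 39% of Marlow, so Mateo controls Marlow.

Yes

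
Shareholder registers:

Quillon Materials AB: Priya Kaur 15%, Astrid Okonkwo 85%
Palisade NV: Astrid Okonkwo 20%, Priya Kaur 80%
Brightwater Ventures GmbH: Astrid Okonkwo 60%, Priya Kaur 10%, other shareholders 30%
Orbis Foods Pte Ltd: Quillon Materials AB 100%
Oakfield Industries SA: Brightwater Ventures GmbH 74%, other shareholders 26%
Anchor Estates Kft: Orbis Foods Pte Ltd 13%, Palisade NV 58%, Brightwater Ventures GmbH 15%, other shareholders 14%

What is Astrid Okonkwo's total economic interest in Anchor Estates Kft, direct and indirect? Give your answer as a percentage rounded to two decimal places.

Astrid reaches Anchor along 3 paths.
Via Quillon → Orbis: 85% × 100% × 13% = 11.05%.
Via Palisade: 20% × 58% = 11.6%.
Via Brightwater: 60% × 15% = 9%.
Total: 11.05% + 11.6% + 9% = 31.65%.

31.65%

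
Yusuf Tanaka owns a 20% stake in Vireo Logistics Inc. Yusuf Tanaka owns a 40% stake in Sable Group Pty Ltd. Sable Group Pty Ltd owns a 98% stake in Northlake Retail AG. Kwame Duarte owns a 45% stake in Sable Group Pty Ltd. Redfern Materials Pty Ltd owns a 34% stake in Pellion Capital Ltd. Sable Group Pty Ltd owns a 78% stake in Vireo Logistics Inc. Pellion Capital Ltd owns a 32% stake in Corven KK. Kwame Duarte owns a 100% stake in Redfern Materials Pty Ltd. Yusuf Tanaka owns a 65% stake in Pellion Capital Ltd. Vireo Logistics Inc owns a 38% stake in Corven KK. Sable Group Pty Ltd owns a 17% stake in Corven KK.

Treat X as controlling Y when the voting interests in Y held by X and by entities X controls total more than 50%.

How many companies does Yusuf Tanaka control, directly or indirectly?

Yusuf holds 65% of Pellion, so Yusuf controls Pellion.
No other company's threshold is met.
Yusuf controls 1 company.

1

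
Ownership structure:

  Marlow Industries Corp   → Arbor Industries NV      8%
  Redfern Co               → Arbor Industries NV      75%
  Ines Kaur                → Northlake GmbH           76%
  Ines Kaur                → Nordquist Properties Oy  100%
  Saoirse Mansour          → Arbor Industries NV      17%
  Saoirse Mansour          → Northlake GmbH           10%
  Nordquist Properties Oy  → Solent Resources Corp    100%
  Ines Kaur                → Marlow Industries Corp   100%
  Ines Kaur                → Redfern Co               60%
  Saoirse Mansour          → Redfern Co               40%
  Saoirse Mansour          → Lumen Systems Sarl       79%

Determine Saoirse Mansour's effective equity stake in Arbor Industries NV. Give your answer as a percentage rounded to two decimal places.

Saoirse reaches Arbor along 2 paths.
Via Redfern: 40% × 75% = 30%.
Direct stake: 17% = 17%.
Total: 30% + 17% = 47%.
Rounded: 47.00%.

47.00%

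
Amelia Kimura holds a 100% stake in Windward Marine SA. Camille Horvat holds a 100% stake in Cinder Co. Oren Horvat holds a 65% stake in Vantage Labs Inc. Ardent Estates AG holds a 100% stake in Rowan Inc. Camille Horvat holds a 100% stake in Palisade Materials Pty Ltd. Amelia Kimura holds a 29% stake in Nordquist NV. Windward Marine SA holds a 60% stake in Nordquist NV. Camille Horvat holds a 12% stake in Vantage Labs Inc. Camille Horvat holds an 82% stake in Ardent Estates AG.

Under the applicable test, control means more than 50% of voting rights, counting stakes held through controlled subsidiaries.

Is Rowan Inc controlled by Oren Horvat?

Oren holds 65% of Vantage, so Oren controls Vantage.
Neither Oren nor any entity Oren controls holds any voting interest in Rowan.
So Oren does not control Rowan.

No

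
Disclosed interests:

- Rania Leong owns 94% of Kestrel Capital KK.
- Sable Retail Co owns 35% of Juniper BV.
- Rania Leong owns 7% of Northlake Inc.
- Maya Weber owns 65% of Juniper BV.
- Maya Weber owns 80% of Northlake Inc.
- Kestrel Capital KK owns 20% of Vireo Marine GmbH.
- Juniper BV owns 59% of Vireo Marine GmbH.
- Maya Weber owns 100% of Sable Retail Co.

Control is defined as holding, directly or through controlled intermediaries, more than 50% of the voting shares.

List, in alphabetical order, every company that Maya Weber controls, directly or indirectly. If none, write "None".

Maya holds 100% of Sable, so Maya controls Sable.
Maya and Sable together hold 65% + 35% = 100% of Juniper, so Maya controls Juniper.
Maya holds 80% of Northlake, so Maya controls Northlake.
Juniper holds 59% of Vireo, so Maya controls Vireo.
No other company's threshold is met.

Juniper BV, Northlake Inc, Sable Retail Co, Vireo Marine GmbH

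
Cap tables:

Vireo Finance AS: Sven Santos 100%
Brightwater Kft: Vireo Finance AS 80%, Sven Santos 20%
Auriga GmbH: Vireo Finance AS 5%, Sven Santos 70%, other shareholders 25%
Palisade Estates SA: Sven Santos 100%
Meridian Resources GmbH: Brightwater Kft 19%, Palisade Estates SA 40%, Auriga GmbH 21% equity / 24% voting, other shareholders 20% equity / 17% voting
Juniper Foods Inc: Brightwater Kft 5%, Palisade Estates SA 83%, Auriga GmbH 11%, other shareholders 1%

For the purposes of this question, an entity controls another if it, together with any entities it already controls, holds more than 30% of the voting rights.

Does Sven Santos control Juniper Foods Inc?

Yes

Sven holds 100% of Vireo, so Sven controls Vireo.
Vireo and Sven together hold 80% + 20% = 100% of Brightwater, so Sven controls Brightwater.
Sven holds 100% of Palisade, so Sven controls Palisade.
Vireo and Sven together hold 5% + 70% = 75% of Auriga, so Sven controls Auriga.
Brightwater and Palisade and Auriga together hold 5% + 83% + 11% = 99% of Juniper, so Sven controls Juniper.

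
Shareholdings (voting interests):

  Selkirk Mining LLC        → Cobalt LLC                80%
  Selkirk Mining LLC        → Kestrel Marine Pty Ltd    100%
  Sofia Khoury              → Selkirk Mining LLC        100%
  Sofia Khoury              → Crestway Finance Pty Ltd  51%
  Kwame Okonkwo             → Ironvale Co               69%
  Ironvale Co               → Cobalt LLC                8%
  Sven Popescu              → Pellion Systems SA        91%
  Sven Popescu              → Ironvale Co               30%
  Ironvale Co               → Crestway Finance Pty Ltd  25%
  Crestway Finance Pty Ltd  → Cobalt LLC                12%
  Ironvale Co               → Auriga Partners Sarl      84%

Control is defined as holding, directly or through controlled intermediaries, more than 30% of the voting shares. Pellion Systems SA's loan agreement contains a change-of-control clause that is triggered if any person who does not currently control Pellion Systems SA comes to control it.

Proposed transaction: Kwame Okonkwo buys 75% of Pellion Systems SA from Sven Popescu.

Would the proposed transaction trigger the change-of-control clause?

The purchase adds only to Kwame's holdings (Sven's stake shrinks), so Kwame is the only person who could newly come to control Pellion.
Kwame holds 69% of Ironvale, so Kwame controls Ironvale.
Ironvale holds 84% of Auriga, so Kwame controls Auriga.
Neither Kwame nor any entity Kwame controls holds any voting interest in Pellion.
So before the transaction, Kwame does not control Pellion.
After the purchase, Kwame holds 75% of Pellion directly, and Sven's stake falls to 16%.
Kwame holds 75% of Pellion, so Kwame controls Pellion.
Kwame did not control Pellion before and does after, so the clause is triggered.

Yes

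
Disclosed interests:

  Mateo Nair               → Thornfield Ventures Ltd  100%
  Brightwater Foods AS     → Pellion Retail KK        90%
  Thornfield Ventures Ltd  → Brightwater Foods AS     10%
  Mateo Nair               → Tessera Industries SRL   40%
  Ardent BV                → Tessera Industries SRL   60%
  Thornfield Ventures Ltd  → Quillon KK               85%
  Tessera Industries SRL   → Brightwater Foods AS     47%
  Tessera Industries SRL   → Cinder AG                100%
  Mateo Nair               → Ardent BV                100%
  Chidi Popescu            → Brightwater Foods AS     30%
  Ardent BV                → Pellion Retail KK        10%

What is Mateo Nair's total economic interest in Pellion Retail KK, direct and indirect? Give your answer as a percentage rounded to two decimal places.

61.30%

Mateo reaches Pellion along 4 paths.
Via Thornfield → Brightwater: 100% × 10% × 90% = 9%.
Via Tessera → Brightwater: 40% × 47% × 90% = 16.92%.
Via Ardent → Tessera → Brightwater: 100% × 60% × 47% × 90% = 25.38%.
Via Ardent: 100% × 10% = 10%.
Total: 9% + 16.92% + 25.38% + 10% = 61.3%.
Rounded: 61.30%.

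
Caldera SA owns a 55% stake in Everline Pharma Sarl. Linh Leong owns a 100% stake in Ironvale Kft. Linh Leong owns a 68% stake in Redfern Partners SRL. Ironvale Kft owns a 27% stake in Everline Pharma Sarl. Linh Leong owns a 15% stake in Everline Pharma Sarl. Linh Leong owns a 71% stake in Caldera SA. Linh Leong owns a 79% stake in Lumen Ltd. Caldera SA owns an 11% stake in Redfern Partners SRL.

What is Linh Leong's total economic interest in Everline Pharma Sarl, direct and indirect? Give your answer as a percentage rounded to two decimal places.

81.05%

Linh reaches Everline along 3 paths.
Via Ironvale: 100% × 27% = 27%.
Direct stake: 15% = 15%.
Via Caldera: 71% × 55% = 39.05%.
Total: 27% + 15% + 39.05% = 81.05%.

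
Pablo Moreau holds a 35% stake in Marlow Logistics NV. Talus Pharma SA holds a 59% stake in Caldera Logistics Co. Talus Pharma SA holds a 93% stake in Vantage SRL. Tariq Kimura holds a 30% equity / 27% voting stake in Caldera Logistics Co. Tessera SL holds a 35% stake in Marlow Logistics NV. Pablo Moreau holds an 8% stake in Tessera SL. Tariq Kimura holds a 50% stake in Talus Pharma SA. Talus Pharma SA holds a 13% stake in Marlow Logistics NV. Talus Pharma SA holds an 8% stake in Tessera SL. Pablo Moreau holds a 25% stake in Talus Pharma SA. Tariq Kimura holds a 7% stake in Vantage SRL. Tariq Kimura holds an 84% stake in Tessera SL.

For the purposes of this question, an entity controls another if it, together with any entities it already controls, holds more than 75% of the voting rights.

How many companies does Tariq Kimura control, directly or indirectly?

1

Tariq holds 84% of Tessera, so Tariq controls Tessera.
No other company's threshold is met.
Tariq controls 1 company.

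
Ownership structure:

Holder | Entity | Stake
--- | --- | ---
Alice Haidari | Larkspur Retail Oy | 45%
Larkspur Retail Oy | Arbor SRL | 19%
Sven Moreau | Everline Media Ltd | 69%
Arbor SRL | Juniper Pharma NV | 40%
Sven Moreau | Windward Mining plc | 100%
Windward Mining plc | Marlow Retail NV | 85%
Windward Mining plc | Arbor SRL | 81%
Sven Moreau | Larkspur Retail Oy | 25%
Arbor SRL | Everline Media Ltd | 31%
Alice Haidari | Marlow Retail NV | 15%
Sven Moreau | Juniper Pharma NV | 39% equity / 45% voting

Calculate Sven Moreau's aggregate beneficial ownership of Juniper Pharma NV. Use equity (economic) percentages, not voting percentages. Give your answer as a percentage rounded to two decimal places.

73.30%

Sven reaches Juniper along 3 paths.
Direct stake: 39% = 39%.
Via Larkspur → Arbor: 25% × 19% × 40% = 1.9%.
Via Windward → Arbor: 100% × 81% × 40% = 32.4%.
Total: 39% + 1.9% + 32.4% = 73.3%.
Rounded: 73.30%.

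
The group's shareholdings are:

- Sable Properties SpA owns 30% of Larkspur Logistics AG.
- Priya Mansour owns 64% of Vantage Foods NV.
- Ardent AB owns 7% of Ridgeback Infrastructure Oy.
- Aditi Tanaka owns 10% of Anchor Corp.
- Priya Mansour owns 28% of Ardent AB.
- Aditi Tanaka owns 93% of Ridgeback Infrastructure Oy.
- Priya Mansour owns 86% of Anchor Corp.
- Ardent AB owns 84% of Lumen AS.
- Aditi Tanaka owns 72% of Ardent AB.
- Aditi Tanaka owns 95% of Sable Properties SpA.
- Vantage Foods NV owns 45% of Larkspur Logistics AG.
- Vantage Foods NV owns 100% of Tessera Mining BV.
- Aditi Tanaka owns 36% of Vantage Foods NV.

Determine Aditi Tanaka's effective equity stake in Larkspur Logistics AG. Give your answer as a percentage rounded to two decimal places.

44.70%

Aditi reaches Larkspur along 2 paths.
Via Sable: 95% × 30% = 28.5%.
Via Vantage: 36% × 45% = 16.2%.
Total: 28.5% + 16.2% = 44.7%.
Rounded: 44.70%.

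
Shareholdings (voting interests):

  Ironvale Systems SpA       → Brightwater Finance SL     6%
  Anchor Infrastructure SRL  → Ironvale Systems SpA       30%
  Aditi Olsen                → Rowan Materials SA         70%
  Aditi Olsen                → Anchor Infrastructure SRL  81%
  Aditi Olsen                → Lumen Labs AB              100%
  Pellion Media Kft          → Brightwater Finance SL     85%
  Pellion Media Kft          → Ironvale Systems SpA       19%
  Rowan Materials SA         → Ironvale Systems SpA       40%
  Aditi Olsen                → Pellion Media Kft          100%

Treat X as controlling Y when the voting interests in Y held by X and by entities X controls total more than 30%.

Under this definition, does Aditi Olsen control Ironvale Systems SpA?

Aditi holds 81% of Anchor, so Aditi controls Anchor.
Aditi holds 70% of Rowan, so Aditi controls Rowan.
Aditi holds 100% of Pellion, so Aditi controls Pellion.
Rowan and Anchor and Pellion together hold 40% + 30% + 19% = 89% of Ironvale, so Aditi controls Ironvale.

Yes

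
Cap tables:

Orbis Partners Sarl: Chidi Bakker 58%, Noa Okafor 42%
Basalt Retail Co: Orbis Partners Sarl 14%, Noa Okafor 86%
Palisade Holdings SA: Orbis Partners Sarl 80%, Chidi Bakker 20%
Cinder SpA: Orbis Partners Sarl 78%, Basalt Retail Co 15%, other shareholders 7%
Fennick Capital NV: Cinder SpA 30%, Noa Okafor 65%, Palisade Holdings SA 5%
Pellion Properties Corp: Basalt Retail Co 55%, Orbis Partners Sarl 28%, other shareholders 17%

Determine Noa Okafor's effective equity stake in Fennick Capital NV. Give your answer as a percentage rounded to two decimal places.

80.64%

Noa reaches Fennick along 5 paths.
Via Orbis → Cinder: 42% × 78% × 30% = 9.828%.
Via Orbis → Basalt → Cinder: 42% × 14% × 15% × 30% = 0.2646%.
Via Basalt → Cinder: 86% × 15% × 30% = 3.87%.
Direct stake: 65% = 65%.
Via Orbis → Palisade: 42% × 80% × 5% = 1.68%.
Total: 9.828% + 0.2646% + 3.87% + 65% + 1.68% = 80.6426%.
Rounded: 80.64%.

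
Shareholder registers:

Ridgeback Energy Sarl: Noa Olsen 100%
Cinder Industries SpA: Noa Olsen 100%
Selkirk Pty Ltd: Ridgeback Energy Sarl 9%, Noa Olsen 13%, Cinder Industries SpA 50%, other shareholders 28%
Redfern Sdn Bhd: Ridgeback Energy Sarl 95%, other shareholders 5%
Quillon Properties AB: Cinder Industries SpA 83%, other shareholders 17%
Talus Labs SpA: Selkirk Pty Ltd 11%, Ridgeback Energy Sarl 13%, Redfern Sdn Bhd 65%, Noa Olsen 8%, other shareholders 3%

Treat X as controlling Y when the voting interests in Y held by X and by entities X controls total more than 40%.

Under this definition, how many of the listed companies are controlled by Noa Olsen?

Noa holds 100% of Ridgeback, so Noa controls Ridgeback.
Noa holds 100% of Cinder, so Noa controls Cinder.
Ridgeback and Noa and Cinder together hold 9% + 13% + 50% = 72% of Selkirk, so Noa controls Selkirk.
Ridgeback holds 95% of Redfern, so Noa controls Redfern.
Cinder holds 83% of Quillon, so Noa controls Quillon.
Selkirk and Ridgeback and Redfern and Noa together hold 11% + 13% + 65% + 8% = 97% of Talus, so Noa controls Talus.
Noa controls 6 companies.

6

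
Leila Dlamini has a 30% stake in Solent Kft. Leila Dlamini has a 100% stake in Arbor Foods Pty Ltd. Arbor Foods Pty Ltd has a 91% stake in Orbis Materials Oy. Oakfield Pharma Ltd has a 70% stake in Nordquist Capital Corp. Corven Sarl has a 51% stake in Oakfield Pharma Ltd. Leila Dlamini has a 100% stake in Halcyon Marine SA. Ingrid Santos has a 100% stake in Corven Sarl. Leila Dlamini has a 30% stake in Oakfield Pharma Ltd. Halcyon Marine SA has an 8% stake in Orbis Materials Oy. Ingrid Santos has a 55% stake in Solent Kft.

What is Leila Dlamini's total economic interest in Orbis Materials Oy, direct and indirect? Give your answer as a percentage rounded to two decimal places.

Leila reaches Orbis along 2 paths.
Via Arbor: 100% × 91% = 91%.
Via Halcyon: 100% × 8% = 8%.
Total: 91% + 8% = 99%.
Rounded: 99.00%.

99.00%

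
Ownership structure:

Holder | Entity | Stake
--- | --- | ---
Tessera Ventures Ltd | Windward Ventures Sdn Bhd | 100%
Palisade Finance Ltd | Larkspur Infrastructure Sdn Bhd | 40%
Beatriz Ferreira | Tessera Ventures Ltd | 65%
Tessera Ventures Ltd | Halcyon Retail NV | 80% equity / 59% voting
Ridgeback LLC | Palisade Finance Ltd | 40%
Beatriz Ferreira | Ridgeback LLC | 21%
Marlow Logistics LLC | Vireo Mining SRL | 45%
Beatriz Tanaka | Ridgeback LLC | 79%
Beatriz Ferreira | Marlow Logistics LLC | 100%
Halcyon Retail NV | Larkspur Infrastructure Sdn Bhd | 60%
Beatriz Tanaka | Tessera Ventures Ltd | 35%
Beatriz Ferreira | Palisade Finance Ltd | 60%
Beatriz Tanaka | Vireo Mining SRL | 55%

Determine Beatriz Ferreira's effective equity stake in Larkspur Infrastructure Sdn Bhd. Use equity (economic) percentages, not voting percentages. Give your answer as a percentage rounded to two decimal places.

Beatriz Ferreira reaches Larkspur along 3 paths.
Via Tessera → Halcyon: 65% × 80% × 60% = 31.2%.
Via Ridgeback → Palisade: 21% × 40% × 40% = 3.36%.
Via Palisade: 60% × 40% = 24%.
Total: 31.2% + 3.36% + 24% = 58.56%.

58.56%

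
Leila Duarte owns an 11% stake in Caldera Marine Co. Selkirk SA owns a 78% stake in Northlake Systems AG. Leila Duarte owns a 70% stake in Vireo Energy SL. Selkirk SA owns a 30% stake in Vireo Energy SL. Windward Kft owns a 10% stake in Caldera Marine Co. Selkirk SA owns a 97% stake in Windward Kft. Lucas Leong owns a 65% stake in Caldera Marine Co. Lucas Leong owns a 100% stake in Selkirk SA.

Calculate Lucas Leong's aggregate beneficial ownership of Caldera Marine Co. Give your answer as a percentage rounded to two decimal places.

74.70%

Lucas reaches Caldera along 2 paths.
Direct stake: 65% = 65%.
Via Selkirk → Windward: 100% × 97% × 10% = 9.7%.
Total: 65% + 9.7% = 74.7%.
Rounded: 74.70%.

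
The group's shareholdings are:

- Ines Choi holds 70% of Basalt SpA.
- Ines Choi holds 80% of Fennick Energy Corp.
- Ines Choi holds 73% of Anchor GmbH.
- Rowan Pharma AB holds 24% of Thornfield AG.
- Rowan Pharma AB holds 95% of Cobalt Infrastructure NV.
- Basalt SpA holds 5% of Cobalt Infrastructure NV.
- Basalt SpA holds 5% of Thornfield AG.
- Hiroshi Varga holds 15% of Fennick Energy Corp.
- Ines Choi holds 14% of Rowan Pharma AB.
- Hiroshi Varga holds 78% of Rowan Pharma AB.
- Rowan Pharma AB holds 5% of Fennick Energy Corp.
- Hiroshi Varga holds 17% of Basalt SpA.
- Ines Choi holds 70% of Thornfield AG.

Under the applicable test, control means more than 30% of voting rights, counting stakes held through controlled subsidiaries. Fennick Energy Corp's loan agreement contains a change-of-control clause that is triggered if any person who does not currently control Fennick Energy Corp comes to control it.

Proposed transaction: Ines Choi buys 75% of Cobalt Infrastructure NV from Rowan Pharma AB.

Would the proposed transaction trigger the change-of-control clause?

No

The purchase adds only to Ines's holdings (Rowan's stake shrinks), so Ines is the only person who could newly come to control Fennick.
Ines holds 80% of Fennick, so Ines controls Fennick.
So Ines already controls Fennick before the transaction.
After the purchase, Ines holds 75% of Cobalt directly, and Rowan's stake falls to 20%.
Ines controlled Fennick already, so this is not a new person acquiring control; every other person's position is unchanged or reduced.
No new person acquires control, so the clause is not triggered.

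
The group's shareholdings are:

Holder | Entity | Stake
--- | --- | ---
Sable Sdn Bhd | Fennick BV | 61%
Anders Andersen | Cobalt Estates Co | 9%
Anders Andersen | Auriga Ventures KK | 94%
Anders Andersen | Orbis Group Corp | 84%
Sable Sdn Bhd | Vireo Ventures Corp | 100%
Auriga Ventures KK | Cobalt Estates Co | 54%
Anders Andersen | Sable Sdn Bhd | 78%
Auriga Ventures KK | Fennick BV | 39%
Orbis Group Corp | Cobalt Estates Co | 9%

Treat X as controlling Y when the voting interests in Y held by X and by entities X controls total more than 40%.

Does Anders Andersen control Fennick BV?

Anders holds 94% of Auriga, so Anders controls Auriga.
Anders holds 78% of Sable, so Anders controls Sable.
Sable and Auriga together hold 61% + 39% = 100% of Fennick, so Anders controls Fennick.

Yes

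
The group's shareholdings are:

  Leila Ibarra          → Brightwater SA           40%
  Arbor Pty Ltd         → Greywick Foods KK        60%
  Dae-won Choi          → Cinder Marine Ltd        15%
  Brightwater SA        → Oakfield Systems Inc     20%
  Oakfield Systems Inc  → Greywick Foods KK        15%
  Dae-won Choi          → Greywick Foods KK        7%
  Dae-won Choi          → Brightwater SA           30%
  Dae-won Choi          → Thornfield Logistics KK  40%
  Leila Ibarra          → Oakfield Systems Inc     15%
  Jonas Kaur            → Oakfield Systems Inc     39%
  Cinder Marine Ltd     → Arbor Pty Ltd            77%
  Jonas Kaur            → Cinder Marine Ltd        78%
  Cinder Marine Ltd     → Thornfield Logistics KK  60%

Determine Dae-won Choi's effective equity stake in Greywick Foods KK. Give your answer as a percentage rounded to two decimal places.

14.83%

Dae-won reaches Greywick along 3 paths.
Via Cinder → Arbor: 15% × 77% × 60% = 6.93%.
Via Brightwater → Oakfield: 30% × 20% × 15% = 0.9%.
Direct stake: 7% = 7%.
Total: 6.93% + 0.9% + 7% = 14.83%.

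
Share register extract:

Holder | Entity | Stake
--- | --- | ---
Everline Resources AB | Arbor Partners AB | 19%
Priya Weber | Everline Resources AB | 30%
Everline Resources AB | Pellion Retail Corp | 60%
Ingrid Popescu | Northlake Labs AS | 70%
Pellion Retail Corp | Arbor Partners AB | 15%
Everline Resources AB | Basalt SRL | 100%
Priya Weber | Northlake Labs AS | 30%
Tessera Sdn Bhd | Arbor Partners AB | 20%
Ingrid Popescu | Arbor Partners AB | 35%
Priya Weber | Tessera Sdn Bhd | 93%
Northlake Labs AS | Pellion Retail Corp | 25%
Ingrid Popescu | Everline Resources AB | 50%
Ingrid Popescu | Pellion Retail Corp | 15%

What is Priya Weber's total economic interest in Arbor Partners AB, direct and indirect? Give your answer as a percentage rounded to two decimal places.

28.13%

Priya reaches Arbor along 4 paths.
Via Tessera: 93% × 20% = 18.6%.
Via Northlake → Pellion: 30% × 25% × 15% = 1.125%.
Via Everline → Pellion: 30% × 60% × 15% = 2.7%.
Via Everline: 30% × 19% = 5.7%.
Total: 18.6% + 1.125% + 2.7% + 5.7% = 28.125%.
Rounded: 28.13%.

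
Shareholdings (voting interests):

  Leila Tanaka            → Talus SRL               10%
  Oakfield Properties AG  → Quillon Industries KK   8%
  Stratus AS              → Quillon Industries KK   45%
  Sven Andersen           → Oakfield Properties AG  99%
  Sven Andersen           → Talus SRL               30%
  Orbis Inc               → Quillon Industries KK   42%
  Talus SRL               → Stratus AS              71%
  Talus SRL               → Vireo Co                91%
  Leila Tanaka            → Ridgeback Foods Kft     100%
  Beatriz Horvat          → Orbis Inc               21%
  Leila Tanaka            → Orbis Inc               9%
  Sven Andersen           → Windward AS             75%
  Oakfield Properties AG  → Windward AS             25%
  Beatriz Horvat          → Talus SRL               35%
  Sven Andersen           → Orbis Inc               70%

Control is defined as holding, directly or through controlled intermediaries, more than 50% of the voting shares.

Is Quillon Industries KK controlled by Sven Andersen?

Sven holds 70% of Orbis, so Sven controls Orbis.
Sven holds 99% of Oakfield, so Sven controls Oakfield.
Oakfield and Sven together hold 25% + 75% = 100% of Windward, so Sven controls Windward.
In Quillon, Sven's side holds only 42% + 8% = 50%, not > 50%.
So Sven does not control Quillon.

No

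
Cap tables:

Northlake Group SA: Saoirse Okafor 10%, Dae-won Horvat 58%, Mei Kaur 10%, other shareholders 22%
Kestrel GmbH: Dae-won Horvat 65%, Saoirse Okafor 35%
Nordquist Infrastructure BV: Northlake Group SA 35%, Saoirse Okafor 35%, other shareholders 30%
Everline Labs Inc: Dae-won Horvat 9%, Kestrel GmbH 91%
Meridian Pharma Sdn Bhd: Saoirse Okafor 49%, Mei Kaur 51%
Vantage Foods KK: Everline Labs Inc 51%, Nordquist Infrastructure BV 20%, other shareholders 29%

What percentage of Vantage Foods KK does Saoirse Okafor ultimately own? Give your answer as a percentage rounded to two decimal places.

23.94%

Saoirse reaches Vantage along 3 paths.
Via Kestrel → Everline: 35% × 91% × 51% = 16.2435%.
Via Northlake → Nordquist: 10% × 35% × 20% = 0.7%.
Via Nordquist: 35% × 20% = 7%.
Total: 16.2435% + 0.7% + 7% = 23.9435%.
Rounded: 23.94%.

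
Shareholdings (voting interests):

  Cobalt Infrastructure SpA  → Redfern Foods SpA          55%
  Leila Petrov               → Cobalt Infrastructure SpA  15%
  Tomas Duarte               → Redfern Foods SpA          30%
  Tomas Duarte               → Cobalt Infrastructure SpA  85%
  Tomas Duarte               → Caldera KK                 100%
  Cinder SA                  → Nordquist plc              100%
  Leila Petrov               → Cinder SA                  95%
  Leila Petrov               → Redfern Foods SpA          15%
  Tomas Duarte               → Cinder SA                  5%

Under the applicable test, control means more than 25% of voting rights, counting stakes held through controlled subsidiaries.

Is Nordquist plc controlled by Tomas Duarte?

No

Tomas holds 85% of Cobalt, so Tomas controls Cobalt.
Cobalt and Tomas together hold 55% + 30% = 85% of Redfern, so Tomas controls Redfern.
Tomas holds 100% of Caldera, so Tomas controls Caldera.
Neither Tomas nor any entity Tomas controls holds any voting interest in Nordquist.
So Tomas does not control Nordquist.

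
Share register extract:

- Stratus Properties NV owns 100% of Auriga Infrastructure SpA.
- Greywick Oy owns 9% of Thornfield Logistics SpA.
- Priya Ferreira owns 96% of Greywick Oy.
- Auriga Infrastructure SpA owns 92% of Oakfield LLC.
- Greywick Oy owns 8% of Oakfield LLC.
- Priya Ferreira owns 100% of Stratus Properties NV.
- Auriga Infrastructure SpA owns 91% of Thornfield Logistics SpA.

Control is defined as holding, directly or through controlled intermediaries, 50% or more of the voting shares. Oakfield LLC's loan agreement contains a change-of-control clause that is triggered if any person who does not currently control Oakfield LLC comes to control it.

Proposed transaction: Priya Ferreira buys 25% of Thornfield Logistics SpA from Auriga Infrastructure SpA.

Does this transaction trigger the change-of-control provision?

The purchase adds only to Priya's holdings (Auriga's stake shrinks), so Priya is the only person who could newly come to control Oakfield.
Priya holds 96% of Greywick, so Priya controls Greywick.
Priya holds 100% of Stratus, so Priya controls Stratus.
Stratus holds 100% of Auriga, so Priya controls Auriga.
Auriga and Greywick together hold 92% + 8% = 100% of Oakfield, so Priya controls Oakfield.
So Priya already controls Oakfield before the transaction.
After the purchase, Priya holds 25% of Thornfield directly, and Auriga's stake falls to 66%.
Priya controlled Oakfield already, so this is not a new person acquiring control; every other person's position is unchanged or reduced.
No new person acquires control, so the clause is not triggered.

No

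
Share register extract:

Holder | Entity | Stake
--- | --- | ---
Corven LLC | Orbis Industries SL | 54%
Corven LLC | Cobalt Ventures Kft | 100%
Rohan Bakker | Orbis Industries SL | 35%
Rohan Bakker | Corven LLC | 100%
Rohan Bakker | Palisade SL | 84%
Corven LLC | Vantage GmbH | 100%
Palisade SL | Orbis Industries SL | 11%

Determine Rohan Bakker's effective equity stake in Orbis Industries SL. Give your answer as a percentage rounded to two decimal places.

98.24%

Rohan reaches Orbis along 3 paths.
Direct stake: 35% = 35%.
Via Corven: 100% × 54% = 54%.
Via Palisade: 84% × 11% = 9.24%.
Total: 35% + 54% + 9.24% = 98.24%.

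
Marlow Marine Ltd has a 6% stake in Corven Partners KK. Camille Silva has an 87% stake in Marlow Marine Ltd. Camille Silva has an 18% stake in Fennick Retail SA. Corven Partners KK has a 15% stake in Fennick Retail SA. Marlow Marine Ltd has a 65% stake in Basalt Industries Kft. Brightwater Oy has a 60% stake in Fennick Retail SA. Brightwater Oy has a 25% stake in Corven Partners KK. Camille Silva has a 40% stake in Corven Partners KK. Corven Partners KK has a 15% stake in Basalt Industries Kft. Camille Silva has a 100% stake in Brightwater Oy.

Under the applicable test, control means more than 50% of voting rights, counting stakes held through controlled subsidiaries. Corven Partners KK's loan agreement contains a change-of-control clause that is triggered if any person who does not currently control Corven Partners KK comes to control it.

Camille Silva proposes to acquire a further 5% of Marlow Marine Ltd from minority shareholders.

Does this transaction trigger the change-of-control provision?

No

The purchase changes only Camille's holdings, so Camille is the only person who could newly come to control Corven.
Camille holds 87% of Marlow, so Camille controls Marlow.
Camille holds 100% of Brightwater, so Camille controls Brightwater.
Camille and Brightwater and Marlow together hold 40% + 25% + 6% = 71% of Corven, so Camille controls Corven.
So Camille already controls Corven before the transaction.
After the purchase, Camille's direct stake in Marlow rises to 87% + 5% = 92%.
Camille controlled Corven already, so this is not a new person acquiring control; every other person's position is unchanged or reduced.
No new person acquires control, so the clause is not triggered.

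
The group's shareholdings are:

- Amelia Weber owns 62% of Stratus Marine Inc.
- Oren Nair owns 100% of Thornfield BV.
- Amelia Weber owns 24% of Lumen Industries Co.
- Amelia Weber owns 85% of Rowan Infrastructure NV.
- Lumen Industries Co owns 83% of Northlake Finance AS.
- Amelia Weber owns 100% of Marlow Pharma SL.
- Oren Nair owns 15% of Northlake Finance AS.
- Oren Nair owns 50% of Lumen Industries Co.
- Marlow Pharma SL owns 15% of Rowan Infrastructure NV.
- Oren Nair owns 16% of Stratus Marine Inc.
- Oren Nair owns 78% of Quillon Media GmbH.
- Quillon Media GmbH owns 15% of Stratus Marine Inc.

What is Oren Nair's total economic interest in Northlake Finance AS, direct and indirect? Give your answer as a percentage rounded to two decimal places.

56.50%

Oren reaches Northlake along 2 paths.
Direct stake: 15% = 15%.
Via Lumen: 50% × 83% = 41.5%.
Total: 15% + 41.5% = 56.5%.
Rounded: 56.50%.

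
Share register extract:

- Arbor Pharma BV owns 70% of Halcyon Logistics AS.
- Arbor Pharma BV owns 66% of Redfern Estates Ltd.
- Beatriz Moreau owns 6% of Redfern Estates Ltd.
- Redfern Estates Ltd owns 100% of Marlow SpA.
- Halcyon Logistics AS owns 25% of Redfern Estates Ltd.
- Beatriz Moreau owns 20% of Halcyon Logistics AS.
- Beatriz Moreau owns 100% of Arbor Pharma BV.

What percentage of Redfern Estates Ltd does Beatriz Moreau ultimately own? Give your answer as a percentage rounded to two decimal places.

94.50%

Beatriz reaches Redfern along 4 paths.
Via Arbor: 100% × 66% = 66%.
Via Arbor → Halcyon: 100% × 70% × 25% = 17.5%.
Via Halcyon: 20% × 25% = 5%.
Direct stake: 6% = 6%.
Total: 66% + 17.5% + 5% + 6% = 94.5%.
Rounded: 94.50%.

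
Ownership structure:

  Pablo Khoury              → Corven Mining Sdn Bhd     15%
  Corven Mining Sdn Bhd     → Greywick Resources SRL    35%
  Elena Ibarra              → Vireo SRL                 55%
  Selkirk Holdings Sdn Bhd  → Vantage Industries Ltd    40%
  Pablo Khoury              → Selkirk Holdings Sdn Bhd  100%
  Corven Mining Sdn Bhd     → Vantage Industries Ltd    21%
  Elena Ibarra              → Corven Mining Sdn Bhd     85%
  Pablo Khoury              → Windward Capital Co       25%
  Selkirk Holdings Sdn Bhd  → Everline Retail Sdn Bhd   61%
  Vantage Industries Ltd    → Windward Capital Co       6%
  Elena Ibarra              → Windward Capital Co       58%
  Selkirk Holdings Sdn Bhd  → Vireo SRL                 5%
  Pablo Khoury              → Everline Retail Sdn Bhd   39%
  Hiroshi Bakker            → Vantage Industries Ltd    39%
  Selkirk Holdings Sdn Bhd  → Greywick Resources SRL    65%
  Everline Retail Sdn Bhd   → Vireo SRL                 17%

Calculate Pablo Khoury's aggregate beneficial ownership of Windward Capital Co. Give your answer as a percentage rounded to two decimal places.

27.59%

Pablo reaches Windward along 3 paths.
Via Corven → Vantage: 15% × 21% × 6% = 0.189%.
Via Selkirk → Vantage: 100% × 40% × 6% = 2.4%.
Direct stake: 25% = 25%.
Total: 0.189% + 2.4% + 25% = 27.589%.
Rounded: 27.59%.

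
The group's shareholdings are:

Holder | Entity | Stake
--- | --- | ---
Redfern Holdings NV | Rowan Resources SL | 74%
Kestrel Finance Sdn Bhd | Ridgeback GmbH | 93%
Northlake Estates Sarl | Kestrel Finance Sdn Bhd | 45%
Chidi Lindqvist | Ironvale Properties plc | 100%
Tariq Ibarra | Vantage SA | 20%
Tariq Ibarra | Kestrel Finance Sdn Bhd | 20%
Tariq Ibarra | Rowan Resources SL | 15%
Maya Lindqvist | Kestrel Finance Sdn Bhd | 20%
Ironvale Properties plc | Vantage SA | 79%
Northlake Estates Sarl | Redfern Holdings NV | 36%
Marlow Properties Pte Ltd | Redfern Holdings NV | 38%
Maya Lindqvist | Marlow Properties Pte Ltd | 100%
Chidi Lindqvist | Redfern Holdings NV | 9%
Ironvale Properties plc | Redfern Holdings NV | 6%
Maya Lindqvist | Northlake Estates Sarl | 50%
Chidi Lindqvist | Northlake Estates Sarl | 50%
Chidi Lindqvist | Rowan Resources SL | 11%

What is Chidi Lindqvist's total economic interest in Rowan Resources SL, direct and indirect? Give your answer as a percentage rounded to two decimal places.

35.42%

Chidi reaches Rowan along 4 paths.
Direct stake: 11% = 11%.
Via Northlake → Redfern: 50% × 36% × 74% = 13.32%.
Via Redfern: 9% × 74% = 6.66%.
Via Ironvale → Redfern: 100% × 6% × 74% = 4.44%.
Total: 11% + 13.32% + 6.66% + 4.44% = 35.42%.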